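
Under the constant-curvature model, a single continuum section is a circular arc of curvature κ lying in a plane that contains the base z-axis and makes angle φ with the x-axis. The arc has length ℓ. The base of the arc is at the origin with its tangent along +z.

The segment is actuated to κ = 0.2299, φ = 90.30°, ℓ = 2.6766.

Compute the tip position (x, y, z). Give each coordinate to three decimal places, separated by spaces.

-0.004 0.798 2.511

θ = κ·ℓ = 0.2299 × 2.6766 = 0.61535 rad
ρ = (1 − cos θ)/κ = (1 − 0.81657)/0.2299 = 0.79786
z = sin θ / κ = 0.57724/0.2299 = 2.51085
x = ρ cos φ = 0.79786 × cos(90.30°) = -0.00418
y = ρ sin φ = 0.79786 × sin(90.30°) = 0.79785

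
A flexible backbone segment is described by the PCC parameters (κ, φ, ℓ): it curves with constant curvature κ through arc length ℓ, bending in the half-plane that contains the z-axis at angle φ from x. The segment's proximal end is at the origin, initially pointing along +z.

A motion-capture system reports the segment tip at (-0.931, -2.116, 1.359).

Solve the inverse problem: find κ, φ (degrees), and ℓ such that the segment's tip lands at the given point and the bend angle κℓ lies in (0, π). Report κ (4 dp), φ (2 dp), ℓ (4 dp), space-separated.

ρ = √(x²+y²) = √(-0.931² + -2.116²) = 2.31176
φ = atan2(y, x) mod 360° = atan2(-2.116, -0.931) = 246.2514°
|p|² = ρ² + z² = 2.31176² + 1.359² = 7.19110
κ = 2ρ / |p|² = 2×2.31176 / 7.19110 = 0.64295
θ = 2·atan2(ρ, z) = 2·atan2(2.31176, 1.359) = 2.07870 rad
ℓ = θ/κ = 2.07870/0.64295 = 3.23306

0.6429 246.25 3.2331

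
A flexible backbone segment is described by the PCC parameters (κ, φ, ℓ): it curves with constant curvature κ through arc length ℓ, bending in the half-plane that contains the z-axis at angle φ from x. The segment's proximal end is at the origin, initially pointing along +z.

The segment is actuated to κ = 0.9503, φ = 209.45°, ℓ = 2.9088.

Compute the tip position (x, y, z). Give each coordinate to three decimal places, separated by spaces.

-1.768 -0.998 0.388

θ = κ·ℓ = 0.9503 × 2.9088 = 2.76423 rad
ρ = (1 − cos θ)/κ = (1 − -0.92964)/0.9503 = 2.03056
z = sin θ / κ = 0.36847/0.9503 = 0.38774
x = ρ cos φ = 2.03056 × cos(209.45°) = -1.76818
y = ρ sin φ = 2.03056 × sin(209.45°) = -0.99835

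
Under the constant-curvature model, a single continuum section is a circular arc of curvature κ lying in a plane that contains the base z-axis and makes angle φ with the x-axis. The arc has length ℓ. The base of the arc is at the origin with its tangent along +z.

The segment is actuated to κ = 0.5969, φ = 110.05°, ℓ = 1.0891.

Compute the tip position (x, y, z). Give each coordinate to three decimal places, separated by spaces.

-0.117 0.321 1.014

θ = κ·ℓ = 0.5969 × 1.0891 = 0.65008 rad
ρ = (1 − cos θ)/κ = (1 − 0.79603)/0.5969 = 0.34171
z = sin θ / κ = 0.60525/0.5969 = 1.01399
x = ρ cos φ = 0.34171 × cos(110.05°) = -0.11715
y = ρ sin φ = 0.34171 × sin(110.05°) = 0.32100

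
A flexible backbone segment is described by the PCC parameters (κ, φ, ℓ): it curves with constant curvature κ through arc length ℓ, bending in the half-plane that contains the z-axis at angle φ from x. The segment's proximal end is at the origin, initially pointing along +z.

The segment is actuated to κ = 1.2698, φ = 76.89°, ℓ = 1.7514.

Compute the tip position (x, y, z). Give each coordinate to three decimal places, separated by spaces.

0.287 1.233 0.625

θ = κ·ℓ = 1.2698 × 1.7514 = 2.22393 rad
ρ = (1 − cos θ)/κ = (1 − -0.60768)/1.2698 = 1.26609
z = sin θ / κ = 0.79418/1.2698 = 0.62544
x = ρ cos φ = 1.26609 × cos(76.89°) = 0.28718
y = ρ sin φ = 1.26609 × sin(76.89°) = 1.23309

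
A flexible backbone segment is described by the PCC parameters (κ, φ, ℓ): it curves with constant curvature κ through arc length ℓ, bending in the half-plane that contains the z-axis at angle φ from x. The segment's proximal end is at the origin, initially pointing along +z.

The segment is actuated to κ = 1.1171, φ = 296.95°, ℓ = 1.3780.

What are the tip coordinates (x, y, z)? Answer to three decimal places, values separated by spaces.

θ = κ·ℓ = 1.1171 × 1.3780 = 1.53936 rad
ρ = (1 − cos θ)/κ = (1 − 0.03143)/1.1171 = 0.86704
z = sin θ / κ = 0.99951/1.1171 = 0.89473
x = ρ cos φ = 0.86704 × cos(296.95°) = 0.39295
y = ρ sin φ = 0.86704 × sin(296.95°) = -0.77288

0.393 -0.773 0.895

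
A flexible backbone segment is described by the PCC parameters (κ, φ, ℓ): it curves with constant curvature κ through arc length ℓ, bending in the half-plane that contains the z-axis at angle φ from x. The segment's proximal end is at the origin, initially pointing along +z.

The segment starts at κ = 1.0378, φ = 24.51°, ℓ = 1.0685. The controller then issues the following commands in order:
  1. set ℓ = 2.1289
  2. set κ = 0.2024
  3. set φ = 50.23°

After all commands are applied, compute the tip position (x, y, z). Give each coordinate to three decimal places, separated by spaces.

0.289 0.347 2.064

initial: κ=1.0378, φ=24.51°, ℓ=1.0685
cmd 1: set ℓ=2.1289 → (κ,φ,ℓ)=(1.0378,24.51°,2.1289) → tip=(1.3993,0.6380,0.7737)
cmd 2: set κ=0.2024 → (κ,φ,ℓ)=(0.2024,24.51°,2.1289) → tip=(0.4109,0.1874,2.0636)
cmd 3: set φ=50.23° → (κ,φ,ℓ)=(0.2024,50.23°,2.1289) → tip=(0.2889,0.3471,2.0636)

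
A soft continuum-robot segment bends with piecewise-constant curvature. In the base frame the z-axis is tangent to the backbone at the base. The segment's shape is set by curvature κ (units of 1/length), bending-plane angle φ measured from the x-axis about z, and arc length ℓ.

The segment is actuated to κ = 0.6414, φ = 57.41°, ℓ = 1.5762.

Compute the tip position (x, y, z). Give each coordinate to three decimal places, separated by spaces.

0.394 0.616 1.321

θ = κ·ℓ = 0.6414 × 1.5762 = 1.01097 rad
ρ = (1 − cos θ)/κ = (1 − 0.53104)/0.6414 = 0.73116
z = sin θ / κ = 0.84735/0.6414 = 1.32109
x = ρ cos φ = 0.73116 × cos(57.41°) = 0.39382
y = ρ sin φ = 0.73116 × sin(57.41°) = 0.61603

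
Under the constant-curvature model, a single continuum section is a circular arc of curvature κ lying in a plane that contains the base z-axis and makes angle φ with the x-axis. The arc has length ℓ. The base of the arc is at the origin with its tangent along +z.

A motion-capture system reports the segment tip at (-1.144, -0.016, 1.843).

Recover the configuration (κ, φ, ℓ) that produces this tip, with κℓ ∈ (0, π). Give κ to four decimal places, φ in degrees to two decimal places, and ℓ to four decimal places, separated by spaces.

ρ = √(x²+y²) = √(-1.144² + -0.016²) = 1.14411
φ = atan2(y, x) mod 360° = atan2(-0.016, -1.144) = 180.8013°
|p|² = ρ² + z² = 1.14411² + 1.843² = 4.70564
κ = 2ρ / |p|² = 2×1.14411 / 4.70564 = 0.48627
θ = 2·atan2(ρ, z) = 2·atan2(1.14411, 1.843) = 1.11113 rad
ℓ = θ/κ = 1.11113/0.48627 = 2.28499

0.4863 180.80 2.2850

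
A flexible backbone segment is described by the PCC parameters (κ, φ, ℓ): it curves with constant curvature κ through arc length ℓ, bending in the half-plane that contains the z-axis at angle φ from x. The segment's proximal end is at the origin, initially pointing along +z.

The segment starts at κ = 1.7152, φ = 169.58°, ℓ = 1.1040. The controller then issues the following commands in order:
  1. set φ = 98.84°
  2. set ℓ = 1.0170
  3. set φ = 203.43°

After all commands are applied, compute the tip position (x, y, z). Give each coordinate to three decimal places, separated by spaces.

-0.627 -0.272 0.574

initial: κ=1.7152, φ=169.58°, ℓ=1.1040
cmd 1: set φ=98.84° → (κ,φ,ℓ)=(1.7152,98.84°,1.1040) → tip=(-0.1180,0.7588,0.5529)
cmd 2: set ℓ=1.0170 → (κ,φ,ℓ)=(1.7152,98.84°,1.0170) → tip=(-0.1051,0.6756,0.5743)
cmd 3: set φ=203.43° → (κ,φ,ℓ)=(1.7152,203.43°,1.0170) → tip=(-0.6273,-0.2719,0.5743)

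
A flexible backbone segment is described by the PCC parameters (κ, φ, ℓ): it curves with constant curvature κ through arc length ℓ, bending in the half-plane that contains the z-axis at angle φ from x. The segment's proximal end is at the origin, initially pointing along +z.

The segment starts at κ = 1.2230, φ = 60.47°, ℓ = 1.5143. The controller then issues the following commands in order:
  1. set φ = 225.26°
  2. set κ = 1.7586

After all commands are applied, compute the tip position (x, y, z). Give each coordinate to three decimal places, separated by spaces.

-0.756 -0.762 0.262

initial: κ=1.2230, φ=60.47°, ℓ=1.5143
cmd 1: set φ=225.26° → (κ,φ,ℓ)=(1.2230,225.26°,1.5143) → tip=(-0.7353,-0.7420,0.7855)
cmd 2: set κ=1.7586 → (κ,φ,ℓ)=(1.7586,225.26°,1.5143) → tip=(-0.7556,-0.7624,0.2618)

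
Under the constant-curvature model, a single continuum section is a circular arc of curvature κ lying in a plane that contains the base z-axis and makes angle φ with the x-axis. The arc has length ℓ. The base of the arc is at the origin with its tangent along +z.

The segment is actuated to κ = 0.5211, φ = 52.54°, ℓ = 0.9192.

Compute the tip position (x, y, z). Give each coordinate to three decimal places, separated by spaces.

θ = κ·ℓ = 0.5211 × 0.9192 = 0.47900 rad
ρ = (1 − cos θ)/κ = (1 − 0.88746)/0.5211 = 0.21597
z = sin θ / κ = 0.46089/0.5211 = 0.88445
x = ρ cos φ = 0.21597 × cos(52.54°) = 0.13135
y = ρ sin φ = 0.21597 × sin(52.54°) = 0.17143

0.131 0.171 0.884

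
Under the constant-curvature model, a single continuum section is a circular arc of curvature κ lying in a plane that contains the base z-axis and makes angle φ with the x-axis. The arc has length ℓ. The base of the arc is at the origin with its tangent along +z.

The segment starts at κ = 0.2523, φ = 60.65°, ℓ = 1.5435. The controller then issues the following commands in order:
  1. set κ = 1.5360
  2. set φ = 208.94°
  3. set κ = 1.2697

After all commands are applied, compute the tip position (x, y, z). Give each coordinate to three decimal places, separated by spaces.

initial: κ=0.2523, φ=60.65°, ℓ=1.5435
cmd 1: set κ=1.5360 → (κ,φ,ℓ)=(1.5360,60.65°,1.5435) → tip=(0.5480,0.9746,0.4536)
cmd 2: set φ=208.94° → (κ,φ,ℓ)=(1.5360,208.94°,1.5435) → tip=(-0.9785,-0.5410,0.4536)
cmd 3: set κ=1.2697 → (κ,φ,ℓ)=(1.2697,208.94°,1.5435) → tip=(-0.9506,-0.5256,0.7288)

-0.951 -0.526 0.729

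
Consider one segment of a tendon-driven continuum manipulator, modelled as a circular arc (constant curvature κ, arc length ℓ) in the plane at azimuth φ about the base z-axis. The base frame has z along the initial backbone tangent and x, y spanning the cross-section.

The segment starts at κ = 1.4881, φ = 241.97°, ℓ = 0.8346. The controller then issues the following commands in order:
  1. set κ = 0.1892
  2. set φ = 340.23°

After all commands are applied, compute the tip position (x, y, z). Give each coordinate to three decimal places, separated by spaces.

initial: κ=1.4881, φ=241.97°, ℓ=0.8346
cmd 1: set κ=0.1892 → (κ,φ,ℓ)=(0.1892,241.97°,0.8346) → tip=(-0.0309,-0.0580,0.8311)
cmd 2: set φ=340.23° → (κ,φ,ℓ)=(0.1892,340.23°,0.8346) → tip=(0.0619,-0.0222,0.8311)

0.062 -0.022 0.831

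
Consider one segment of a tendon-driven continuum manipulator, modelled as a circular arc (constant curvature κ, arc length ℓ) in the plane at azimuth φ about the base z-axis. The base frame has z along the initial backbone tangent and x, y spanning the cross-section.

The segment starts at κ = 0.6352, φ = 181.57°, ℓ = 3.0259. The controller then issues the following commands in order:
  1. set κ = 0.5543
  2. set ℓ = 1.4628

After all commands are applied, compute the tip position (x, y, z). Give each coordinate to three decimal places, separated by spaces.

initial: κ=0.6352, φ=181.57°, ℓ=3.0259
cmd 1: set κ=0.5543 → (κ,φ,ℓ)=(0.5543,181.57°,3.0259) → tip=(-1.9950,-0.0547,1.7939)
cmd 2: set ℓ=1.4628 → (κ,φ,ℓ)=(0.5543,181.57°,1.4628) → tip=(-0.5610,-0.0154,1.3077)

-0.561 -0.015 1.308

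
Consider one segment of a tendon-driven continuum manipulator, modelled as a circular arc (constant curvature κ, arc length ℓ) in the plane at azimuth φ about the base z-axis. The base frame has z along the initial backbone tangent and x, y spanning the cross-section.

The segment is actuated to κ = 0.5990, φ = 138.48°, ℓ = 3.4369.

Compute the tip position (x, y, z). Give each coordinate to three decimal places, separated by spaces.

θ = κ·ℓ = 0.5990 × 3.4369 = 2.05870 rad
ρ = (1 − cos θ)/κ = (1 − -0.46878)/0.5990 = 2.45205
z = sin θ / κ = 0.88332/0.5990 = 1.47465
x = ρ cos φ = 2.45205 × cos(138.48°) = -1.83591
y = ρ sin φ = 2.45205 × sin(138.48°) = 1.62542

-1.836 1.625 1.475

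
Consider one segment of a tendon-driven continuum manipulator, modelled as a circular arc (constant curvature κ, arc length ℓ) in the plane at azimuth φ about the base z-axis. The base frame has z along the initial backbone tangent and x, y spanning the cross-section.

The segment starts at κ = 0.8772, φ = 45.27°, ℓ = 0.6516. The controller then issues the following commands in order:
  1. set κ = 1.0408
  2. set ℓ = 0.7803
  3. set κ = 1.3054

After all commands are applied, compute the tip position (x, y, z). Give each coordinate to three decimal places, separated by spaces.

initial: κ=0.8772, φ=45.27°, ℓ=0.6516
cmd 1: set κ=1.0408 → (κ,φ,ℓ)=(1.0408,45.27°,0.6516) → tip=(0.1496,0.1510,0.6028)
cmd 2: set ℓ=0.7803 → (κ,φ,ℓ)=(1.0408,45.27°,0.7803) → tip=(0.2110,0.2130,0.6973)
cmd 3: set κ=1.3054 → (κ,φ,ℓ)=(1.3054,45.27°,0.7803) → tip=(0.2563,0.2587,0.6522)

0.256 0.259 0.652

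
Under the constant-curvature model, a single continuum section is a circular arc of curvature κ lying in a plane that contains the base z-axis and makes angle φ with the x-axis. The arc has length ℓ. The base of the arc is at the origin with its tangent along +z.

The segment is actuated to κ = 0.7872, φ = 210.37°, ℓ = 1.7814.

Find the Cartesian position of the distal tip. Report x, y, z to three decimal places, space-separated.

θ = κ·ℓ = 0.7872 × 1.7814 = 1.40232 rad
ρ = (1 − cos θ)/κ = (1 − 0.16768)/0.7872 = 1.05731
z = sin θ / κ = 0.98584/0.7872 = 1.25234
x = ρ cos φ = 1.05731 × cos(210.37°) = -0.91223
y = ρ sin φ = 1.05731 × sin(210.37°) = -0.53456

-0.912 -0.535 1.252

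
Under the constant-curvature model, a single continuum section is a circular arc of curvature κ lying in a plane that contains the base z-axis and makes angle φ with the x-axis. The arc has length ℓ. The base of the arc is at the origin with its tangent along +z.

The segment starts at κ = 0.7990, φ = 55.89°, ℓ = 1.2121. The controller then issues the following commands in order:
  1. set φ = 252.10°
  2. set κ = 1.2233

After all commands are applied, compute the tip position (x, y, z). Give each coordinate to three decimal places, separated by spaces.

-0.229 -0.709 0.814

initial: κ=0.7990, φ=55.89°, ℓ=1.2121
cmd 1: set φ=252.10° → (κ,φ,ℓ)=(0.7990,252.10°,1.2121) → tip=(-0.1667,-0.5162,1.0313)
cmd 2: set κ=1.2233 → (κ,φ,ℓ)=(1.2233,252.10°,1.2121) → tip=(-0.2292,-0.7095,0.8143)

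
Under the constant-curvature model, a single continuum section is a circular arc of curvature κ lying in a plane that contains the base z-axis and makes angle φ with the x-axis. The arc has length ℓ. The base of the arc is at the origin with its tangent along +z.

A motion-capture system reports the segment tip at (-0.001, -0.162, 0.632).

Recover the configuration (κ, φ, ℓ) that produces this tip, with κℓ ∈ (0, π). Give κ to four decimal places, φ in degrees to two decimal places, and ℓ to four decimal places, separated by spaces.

0.7612 269.65 0.6593

ρ = √(x²+y²) = √(-0.001² + -0.162²) = 0.16200
φ = atan2(y, x) mod 360° = atan2(-0.162, -0.001) = 269.6463°
|p|² = ρ² + z² = 0.16200² + 0.632² = 0.42567
κ = 2ρ / |p|² = 2×0.16200 / 0.42567 = 0.76117
θ = 2·atan2(ρ, z) = 2·atan2(0.16200, 0.632) = 0.50186 rad
ℓ = θ/κ = 0.50186/0.76117 = 0.65933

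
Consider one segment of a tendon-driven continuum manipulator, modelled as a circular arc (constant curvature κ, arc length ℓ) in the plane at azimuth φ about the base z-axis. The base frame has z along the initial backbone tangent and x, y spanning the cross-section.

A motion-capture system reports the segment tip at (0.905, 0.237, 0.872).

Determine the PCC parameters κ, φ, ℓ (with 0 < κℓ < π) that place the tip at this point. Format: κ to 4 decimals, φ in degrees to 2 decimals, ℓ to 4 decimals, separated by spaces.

ρ = √(x²+y²) = √(0.905² + 0.237²) = 0.93552
φ = atan2(y, x) mod 360° = atan2(0.237, 0.905) = 14.6750°
|p|² = ρ² + z² = 0.93552² + 0.872² = 1.63558
κ = 2ρ / |p|² = 2×0.93552 / 1.63558 = 1.14396
θ = 2·atan2(ρ, z) = 2·atan2(0.93552, 0.872) = 1.64105 rad
ℓ = θ/κ = 1.64105/1.14396 = 1.43453

1.1440 14.67 1.4345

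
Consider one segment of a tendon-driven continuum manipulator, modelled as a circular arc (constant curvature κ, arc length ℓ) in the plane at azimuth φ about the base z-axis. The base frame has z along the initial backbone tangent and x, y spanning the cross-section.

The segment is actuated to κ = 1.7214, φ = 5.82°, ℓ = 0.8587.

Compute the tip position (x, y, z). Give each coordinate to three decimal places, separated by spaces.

θ = κ·ℓ = 1.7214 × 0.8587 = 1.47817 rad
ρ = (1 − cos θ)/κ = (1 − 0.09250)/1.7214 = 0.52719
z = sin θ / κ = 0.99571/1.7214 = 0.57843
x = ρ cos φ = 0.52719 × cos(5.82°) = 0.52447
y = ρ sin φ = 0.52719 × sin(5.82°) = 0.05346

0.524 0.053 0.578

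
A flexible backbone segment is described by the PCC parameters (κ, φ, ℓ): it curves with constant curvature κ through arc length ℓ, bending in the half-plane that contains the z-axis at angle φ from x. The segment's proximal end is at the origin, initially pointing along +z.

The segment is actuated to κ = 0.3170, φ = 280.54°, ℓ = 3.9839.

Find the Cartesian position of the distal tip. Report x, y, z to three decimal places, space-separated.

θ = κ·ℓ = 0.3170 × 3.9839 = 1.26290 rad
ρ = (1 − cos θ)/κ = (1 − 0.30306)/0.3170 = 2.19855
z = sin θ / κ = 0.95297/0.3170 = 3.00622
x = ρ cos φ = 2.19855 × cos(280.54°) = 0.40216
y = ρ sin φ = 2.19855 × sin(280.54°) = -2.16146

0.402 -2.161 3.006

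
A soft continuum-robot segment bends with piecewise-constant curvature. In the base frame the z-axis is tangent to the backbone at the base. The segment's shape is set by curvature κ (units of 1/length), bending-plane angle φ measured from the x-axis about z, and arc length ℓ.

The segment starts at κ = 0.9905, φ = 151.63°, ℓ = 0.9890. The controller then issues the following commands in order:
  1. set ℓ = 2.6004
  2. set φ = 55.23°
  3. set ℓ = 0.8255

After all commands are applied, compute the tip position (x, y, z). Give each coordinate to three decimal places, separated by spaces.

initial: κ=0.9905, φ=151.63°, ℓ=0.9890
cmd 1: set ℓ=2.6004 → (κ,φ,ℓ)=(0.9905,151.63°,2.6004) → tip=(-1.6382,0.8847,0.5413)
cmd 2: set φ=55.23° → (κ,φ,ℓ)=(0.9905,55.23°,2.6004) → tip=(1.0618,1.5294,0.5413)
cmd 3: set ℓ=0.8255 → (κ,φ,ℓ)=(0.9905,55.23°,0.8255) → tip=(0.1820,0.2621,0.7365)

0.182 0.262 0.737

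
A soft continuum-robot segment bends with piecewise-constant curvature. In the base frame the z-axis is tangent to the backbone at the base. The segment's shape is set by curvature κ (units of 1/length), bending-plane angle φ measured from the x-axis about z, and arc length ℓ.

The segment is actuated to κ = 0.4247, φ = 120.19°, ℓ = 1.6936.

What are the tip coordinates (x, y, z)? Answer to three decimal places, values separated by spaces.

-0.293 0.504 1.551

θ = κ·ℓ = 0.4247 × 1.6936 = 0.71927 rad
ρ = (1 − cos θ)/κ = (1 − 0.75229)/0.4247 = 0.58327
z = sin θ / κ = 0.65884/0.4247 = 1.55130
x = ρ cos φ = 0.58327 × cos(120.19°) = -0.29331
y = ρ sin φ = 0.58327 × sin(120.19°) = 0.50416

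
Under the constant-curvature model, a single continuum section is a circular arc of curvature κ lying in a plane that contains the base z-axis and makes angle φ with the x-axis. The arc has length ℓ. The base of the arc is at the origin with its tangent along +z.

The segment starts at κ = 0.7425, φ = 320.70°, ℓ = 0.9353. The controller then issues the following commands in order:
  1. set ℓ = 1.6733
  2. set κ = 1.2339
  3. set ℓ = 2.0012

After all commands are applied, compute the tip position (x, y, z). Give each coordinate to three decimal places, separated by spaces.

initial: κ=0.7425, φ=320.70°, ℓ=0.9353
cmd 1: set ℓ=1.6733 → (κ,φ,ℓ)=(0.7425,320.70°,1.6733) → tip=(0.7061,-0.5779,1.2748)
cmd 2: set κ=1.2339 → (κ,φ,ℓ)=(1.2339,320.70°,1.6733) → tip=(0.9245,-0.7567,0.7136)
cmd 3: set ℓ=2.0012 → (κ,φ,ℓ)=(1.2339,320.70°,2.0012) → tip=(1.1178,-0.9149,0.5047)

1.118 -0.915 0.505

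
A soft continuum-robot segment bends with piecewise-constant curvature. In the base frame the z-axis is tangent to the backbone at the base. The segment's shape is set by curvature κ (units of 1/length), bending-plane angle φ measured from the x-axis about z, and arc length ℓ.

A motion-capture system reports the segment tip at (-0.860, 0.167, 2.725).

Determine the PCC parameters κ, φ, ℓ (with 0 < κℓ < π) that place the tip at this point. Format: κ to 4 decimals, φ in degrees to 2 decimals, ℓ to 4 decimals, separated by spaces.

ρ = √(x²+y²) = √(-0.860² + 0.167²) = 0.87606
φ = atan2(y, x) mod 360° = atan2(0.167, -0.860) = 169.0107°
|p|² = ρ² + z² = 0.87606² + 2.725² = 8.19311
κ = 2ρ / |p|² = 2×0.87606 / 8.19311 = 0.21385
θ = 2·atan2(ρ, z) = 2·atan2(0.87606, 2.725) = 0.62211 rad
ℓ = θ/κ = 0.62211/0.21385 = 2.90905

0.2139 169.01 2.9090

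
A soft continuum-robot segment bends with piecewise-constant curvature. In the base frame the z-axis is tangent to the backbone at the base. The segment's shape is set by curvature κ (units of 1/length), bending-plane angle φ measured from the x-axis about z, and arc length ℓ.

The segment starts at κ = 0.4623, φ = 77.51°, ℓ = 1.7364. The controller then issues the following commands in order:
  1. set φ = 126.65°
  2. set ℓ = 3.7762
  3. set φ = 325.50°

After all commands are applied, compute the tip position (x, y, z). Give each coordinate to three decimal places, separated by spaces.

2.093 -1.438 2.130

initial: κ=0.4623, φ=77.51°, ℓ=1.7364
cmd 1: set φ=126.65° → (κ,φ,ℓ)=(0.4623,126.65°,1.7364) → tip=(-0.3942,0.5298,1.5558)
cmd 2: set ℓ=3.7762 → (κ,φ,ℓ)=(0.4623,126.65°,3.7762) → tip=(-1.5159,2.0375,2.1301)
cmd 3: set φ=325.50° → (κ,φ,ℓ)=(0.4623,325.50°,3.7762) → tip=(2.0929,-1.4384,2.1301)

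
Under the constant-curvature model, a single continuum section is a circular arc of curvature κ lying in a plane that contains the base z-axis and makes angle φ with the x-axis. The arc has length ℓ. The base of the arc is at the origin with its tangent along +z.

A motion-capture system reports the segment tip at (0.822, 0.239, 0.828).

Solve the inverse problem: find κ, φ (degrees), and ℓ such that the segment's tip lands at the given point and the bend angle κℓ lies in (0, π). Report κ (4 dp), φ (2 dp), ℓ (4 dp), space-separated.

1.2071 16.21 1.3289

ρ = √(x²+y²) = √(0.822² + 0.239²) = 0.85604
φ = atan2(y, x) mod 360° = atan2(0.239, 0.822) = 16.2120°
|p|² = ρ² + z² = 0.85604² + 0.828² = 1.41839
κ = 2ρ / |p|² = 2×0.85604 / 1.41839 = 1.20706
θ = 2·atan2(ρ, z) = 2·atan2(0.85604, 0.828) = 1.60409 rad
ℓ = θ/κ = 1.60409/1.20706 = 1.32893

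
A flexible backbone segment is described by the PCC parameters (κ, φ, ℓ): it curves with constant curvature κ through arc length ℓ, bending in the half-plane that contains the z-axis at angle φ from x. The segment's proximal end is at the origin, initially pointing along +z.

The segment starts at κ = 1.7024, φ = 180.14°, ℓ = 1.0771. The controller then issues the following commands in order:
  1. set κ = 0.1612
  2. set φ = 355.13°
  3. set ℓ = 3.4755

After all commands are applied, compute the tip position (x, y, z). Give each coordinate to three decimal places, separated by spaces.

initial: κ=1.7024, φ=180.14°, ℓ=1.0771
cmd 1: set κ=0.1612 → (κ,φ,ℓ)=(0.1612,180.14°,1.0771) → tip=(-0.0933,-0.0002,1.0717)
cmd 2: set φ=355.13° → (κ,φ,ℓ)=(0.1612,355.13°,1.0771) → tip=(0.0929,-0.0079,1.0717)
cmd 3: set ℓ=3.4755 → (κ,φ,ℓ)=(0.1612,355.13°,3.4755) → tip=(0.9450,-0.0805,3.2965)

0.945 -0.081 3.297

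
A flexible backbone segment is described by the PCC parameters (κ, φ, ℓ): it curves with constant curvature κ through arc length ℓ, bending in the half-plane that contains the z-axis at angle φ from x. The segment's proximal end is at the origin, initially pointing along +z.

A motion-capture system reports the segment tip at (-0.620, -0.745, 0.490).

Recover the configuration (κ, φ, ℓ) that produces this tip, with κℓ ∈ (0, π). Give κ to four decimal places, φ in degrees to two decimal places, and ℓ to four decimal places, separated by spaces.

ρ = √(x²+y²) = √(-0.620² + -0.745²) = 0.96924
φ = atan2(y, x) mod 360° = atan2(-0.745, -0.620) = 230.2323°
|p|² = ρ² + z² = 0.96924² + 0.490² = 1.17952
κ = 2ρ / |p|² = 2×0.96924 / 1.17952 = 1.64344
θ = 2·atan2(ρ, z) = 2·atan2(0.96924, 0.490) = 2.20544 rad
ℓ = θ/κ = 2.20544/1.64344 = 1.34196

1.6434 230.23 1.3420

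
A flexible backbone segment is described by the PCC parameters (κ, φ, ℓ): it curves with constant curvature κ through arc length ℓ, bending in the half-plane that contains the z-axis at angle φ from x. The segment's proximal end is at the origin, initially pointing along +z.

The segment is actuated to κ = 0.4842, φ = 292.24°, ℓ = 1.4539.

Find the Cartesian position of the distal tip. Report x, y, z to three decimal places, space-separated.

θ = κ·ℓ = 0.4842 × 1.4539 = 0.70398 rad
ρ = (1 − cos θ)/κ = (1 − 0.76227)/0.4842 = 0.49097
z = sin θ / κ = 0.64726/0.4842 = 1.33675
x = ρ cos φ = 0.49097 × cos(292.24°) = 0.18583
y = ρ sin φ = 0.49097 × sin(292.24°) = -0.45444

0.186 -0.454 1.337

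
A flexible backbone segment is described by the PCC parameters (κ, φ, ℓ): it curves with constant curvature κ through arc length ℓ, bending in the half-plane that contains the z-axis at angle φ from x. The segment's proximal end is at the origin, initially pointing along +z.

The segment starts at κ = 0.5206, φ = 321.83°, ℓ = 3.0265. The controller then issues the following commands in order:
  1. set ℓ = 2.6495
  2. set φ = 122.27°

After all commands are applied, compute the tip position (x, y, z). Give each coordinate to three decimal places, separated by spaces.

initial: κ=0.5206, φ=321.83°, ℓ=3.0265
cmd 1: set ℓ=2.6495 → (κ,φ,ℓ)=(0.5206,321.83°,2.6495) → tip=(1.2228,-0.9612,1.8858)
cmd 2: set φ=122.27° → (κ,φ,ℓ)=(0.5206,122.27°,2.6495) → tip=(-0.8304,1.3151,1.8858)

-0.830 1.315 1.886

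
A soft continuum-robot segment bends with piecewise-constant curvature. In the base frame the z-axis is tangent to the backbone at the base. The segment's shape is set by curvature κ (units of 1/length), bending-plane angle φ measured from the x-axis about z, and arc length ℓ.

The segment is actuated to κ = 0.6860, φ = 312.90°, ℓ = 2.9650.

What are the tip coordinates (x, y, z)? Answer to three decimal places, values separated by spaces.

1.436 -1.545 1.304

θ = κ·ℓ = 0.6860 × 2.9650 = 2.03399 rad
ρ = (1 − cos θ)/κ = (1 − -0.44681)/0.6860 = 2.10905
z = sin θ / κ = 0.89463/0.6860 = 1.30413
x = ρ cos φ = 2.10905 × cos(312.90°) = 1.43567
y = ρ sin φ = 2.10905 × sin(312.90°) = -1.54497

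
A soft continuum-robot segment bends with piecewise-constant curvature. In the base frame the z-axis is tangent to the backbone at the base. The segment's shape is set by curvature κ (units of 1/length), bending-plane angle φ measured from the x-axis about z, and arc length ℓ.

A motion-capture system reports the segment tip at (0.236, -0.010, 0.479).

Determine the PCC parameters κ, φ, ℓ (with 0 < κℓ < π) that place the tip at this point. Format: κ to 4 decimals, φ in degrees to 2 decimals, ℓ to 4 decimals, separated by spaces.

1.6562 357.57 0.5532

ρ = √(x²+y²) = √(0.236² + -0.010²) = 0.23621
φ = atan2(y, x) mod 360° = atan2(-0.010, 0.236) = 357.5737°
|p|² = ρ² + z² = 0.23621² + 0.479² = 0.28524
κ = 2ρ / |p|² = 2×0.23621 / 0.28524 = 1.65625
θ = 2·atan2(ρ, z) = 2·atan2(0.23621, 0.479) = 0.91628 rad
ℓ = θ/κ = 0.91628/1.65625 = 0.55323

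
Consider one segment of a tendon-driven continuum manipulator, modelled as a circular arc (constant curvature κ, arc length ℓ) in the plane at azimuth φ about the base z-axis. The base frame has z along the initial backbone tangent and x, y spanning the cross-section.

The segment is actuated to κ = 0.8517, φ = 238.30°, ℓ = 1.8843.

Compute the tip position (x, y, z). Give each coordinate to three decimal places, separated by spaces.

θ = κ·ℓ = 0.8517 × 1.8843 = 1.60486 rad
ρ = (1 − cos θ)/κ = (1 − -0.03406)/0.8517 = 1.21411
z = sin θ / κ = 0.99942/0.8517 = 1.17344
x = ρ cos φ = 1.21411 × cos(238.30°) = -0.63798
y = ρ sin φ = 1.21411 × sin(238.30°) = -1.03298

-0.638 -1.033 1.173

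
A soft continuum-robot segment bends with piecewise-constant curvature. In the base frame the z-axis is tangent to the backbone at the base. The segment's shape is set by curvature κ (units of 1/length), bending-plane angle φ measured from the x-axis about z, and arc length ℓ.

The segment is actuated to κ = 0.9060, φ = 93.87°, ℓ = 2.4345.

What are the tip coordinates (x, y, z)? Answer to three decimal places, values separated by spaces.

θ = κ·ℓ = 0.9060 × 2.4345 = 2.20566 rad
ρ = (1 − cos θ)/κ = (1 − -0.59307)/0.9060 = 1.75835
z = sin θ / κ = 0.80515/0.9060 = 0.88869
x = ρ cos φ = 1.75835 × cos(93.87°) = -0.11868
y = ρ sin φ = 1.75835 × sin(93.87°) = 1.75434

-0.119 1.754 0.889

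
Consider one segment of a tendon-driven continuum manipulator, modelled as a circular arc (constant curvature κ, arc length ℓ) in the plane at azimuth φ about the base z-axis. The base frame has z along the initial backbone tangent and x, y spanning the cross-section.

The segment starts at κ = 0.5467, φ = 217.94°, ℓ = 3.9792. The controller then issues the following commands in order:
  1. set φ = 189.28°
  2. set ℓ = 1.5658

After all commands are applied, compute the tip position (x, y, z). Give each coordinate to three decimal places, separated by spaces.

-0.622 -0.102 1.381

initial: κ=0.5467, φ=217.94°, ℓ=3.9792
cmd 1: set φ=189.28° → (κ,φ,ℓ)=(0.5467,189.28°,3.9792) → tip=(-2.8314,-0.4626,1.5049)
cmd 2: set ℓ=1.5658 → (κ,φ,ℓ)=(0.5467,189.28°,1.5658) → tip=(-0.6220,-0.1016,1.3815)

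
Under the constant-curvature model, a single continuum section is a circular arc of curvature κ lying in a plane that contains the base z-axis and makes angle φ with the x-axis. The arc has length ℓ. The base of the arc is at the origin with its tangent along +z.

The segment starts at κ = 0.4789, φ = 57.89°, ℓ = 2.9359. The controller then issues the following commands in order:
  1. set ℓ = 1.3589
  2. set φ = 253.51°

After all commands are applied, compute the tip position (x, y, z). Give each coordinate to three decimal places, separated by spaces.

initial: κ=0.4789, φ=57.89°, ℓ=2.9359
cmd 1: set ℓ=1.3589 → (κ,φ,ℓ)=(0.4789,57.89°,1.3589) → tip=(0.2269,0.3615,1.2650)
cmd 2: set φ=253.51° → (κ,φ,ℓ)=(0.4789,253.51°,1.3589) → tip=(-0.1211,-0.4092,1.2650)

-0.121 -0.409 1.265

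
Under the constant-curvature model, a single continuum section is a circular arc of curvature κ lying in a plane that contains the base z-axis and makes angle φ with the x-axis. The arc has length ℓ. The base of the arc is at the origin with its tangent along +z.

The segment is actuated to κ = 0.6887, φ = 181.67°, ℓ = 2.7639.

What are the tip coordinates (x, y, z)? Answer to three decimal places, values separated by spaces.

-1.925 -0.056 1.372

θ = κ·ℓ = 0.6887 × 2.7639 = 1.90350 rad
ρ = (1 − cos θ)/κ = (1 − -0.32660)/0.6887 = 1.92623
z = sin θ / κ = 0.94516/0.6887 = 1.37239
x = ρ cos φ = 1.92623 × cos(181.67°) = -1.92542
y = ρ sin φ = 1.92623 × sin(181.67°) = -0.05614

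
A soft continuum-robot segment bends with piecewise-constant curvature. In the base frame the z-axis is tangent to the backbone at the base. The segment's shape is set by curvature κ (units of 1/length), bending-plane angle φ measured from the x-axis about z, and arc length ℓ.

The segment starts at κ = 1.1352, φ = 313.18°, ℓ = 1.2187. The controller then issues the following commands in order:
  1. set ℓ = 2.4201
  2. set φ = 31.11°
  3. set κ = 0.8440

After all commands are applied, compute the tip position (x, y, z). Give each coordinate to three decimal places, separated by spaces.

1.475 0.890 1.055

initial: κ=1.1352, φ=313.18°, ℓ=1.2187
cmd 1: set ℓ=2.4201 → (κ,φ,ℓ)=(1.1352,313.18°,2.4201) → tip=(1.1593,-1.2354,0.3384)
cmd 2: set φ=31.11° → (κ,φ,ℓ)=(1.1352,31.11°,2.4201) → tip=(1.4505,0.8754,0.3384)
cmd 3: set κ=0.8440 → (κ,φ,ℓ)=(0.8440,31.11°,2.4201) → tip=(1.4754,0.8904,1.0554)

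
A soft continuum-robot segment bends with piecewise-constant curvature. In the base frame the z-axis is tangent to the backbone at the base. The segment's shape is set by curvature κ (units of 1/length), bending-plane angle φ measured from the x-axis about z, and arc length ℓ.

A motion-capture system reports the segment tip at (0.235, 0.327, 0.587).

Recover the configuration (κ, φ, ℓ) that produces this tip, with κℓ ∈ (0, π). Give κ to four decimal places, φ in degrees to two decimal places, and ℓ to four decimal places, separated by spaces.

ρ = √(x²+y²) = √(0.235² + 0.327²) = 0.40268
φ = atan2(y, x) mod 360° = atan2(0.327, 0.235) = 54.2969°
|p|² = ρ² + z² = 0.40268² + 0.587² = 0.50672
κ = 2ρ / |p|² = 2×0.40268 / 0.50672 = 1.58936
θ = 2·atan2(ρ, z) = 2·atan2(0.40268, 0.587) = 1.20254 rad
ℓ = θ/κ = 1.20254/1.58936 = 0.75662

1.5894 54.30 0.7566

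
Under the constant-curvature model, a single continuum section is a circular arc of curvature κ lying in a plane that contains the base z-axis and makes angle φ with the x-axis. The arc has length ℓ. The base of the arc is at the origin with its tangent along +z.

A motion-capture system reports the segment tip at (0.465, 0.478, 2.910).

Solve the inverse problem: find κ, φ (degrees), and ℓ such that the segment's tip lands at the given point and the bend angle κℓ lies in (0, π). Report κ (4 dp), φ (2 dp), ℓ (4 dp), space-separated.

0.1496 45.79 3.0108

ρ = √(x²+y²) = √(0.465² + 0.478²) = 0.66687
φ = atan2(y, x) mod 360° = atan2(0.478, 0.465) = 45.7898°
|p|² = ρ² + z² = 0.66687² + 2.910² = 8.91281
κ = 2ρ / |p|² = 2×0.66687 / 8.91281 = 0.14964
θ = 2·atan2(ρ, z) = 2·atan2(0.66687, 2.910) = 0.45055 rad
ℓ = θ/κ = 0.45055/0.14964 = 3.01083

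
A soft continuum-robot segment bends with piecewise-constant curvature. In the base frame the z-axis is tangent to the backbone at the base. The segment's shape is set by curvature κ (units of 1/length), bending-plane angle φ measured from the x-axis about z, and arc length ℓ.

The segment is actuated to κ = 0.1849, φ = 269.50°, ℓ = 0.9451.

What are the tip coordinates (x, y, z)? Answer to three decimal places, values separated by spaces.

θ = κ·ℓ = 0.1849 × 0.9451 = 0.17475 rad
ρ = (1 − cos θ)/κ = (1 − 0.98477)/0.1849 = 0.08237
z = sin θ / κ = 0.17386/0.1849 = 0.94030
x = ρ cos φ = 0.08237 × cos(269.50°) = -0.00072
y = ρ sin φ = 0.08237 × sin(269.50°) = -0.08236

-0.001 -0.082 0.940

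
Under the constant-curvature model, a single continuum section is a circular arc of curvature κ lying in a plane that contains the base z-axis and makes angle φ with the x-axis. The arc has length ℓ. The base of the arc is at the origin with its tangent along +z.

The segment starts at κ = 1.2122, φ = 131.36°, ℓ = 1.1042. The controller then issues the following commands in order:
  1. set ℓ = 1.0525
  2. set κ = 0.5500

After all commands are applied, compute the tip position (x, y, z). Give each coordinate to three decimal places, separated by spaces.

-0.196 0.222 0.995

initial: κ=1.2122, φ=131.36°, ℓ=1.1042
cmd 1: set ℓ=1.0525 → (κ,φ,ℓ)=(1.2122,131.36°,1.0525) → tip=(-0.3867,0.4392,0.7893)
cmd 2: set κ=0.5500 → (κ,φ,ℓ)=(0.5500,131.36°,1.0525) → tip=(-0.1957,0.2223,0.9947)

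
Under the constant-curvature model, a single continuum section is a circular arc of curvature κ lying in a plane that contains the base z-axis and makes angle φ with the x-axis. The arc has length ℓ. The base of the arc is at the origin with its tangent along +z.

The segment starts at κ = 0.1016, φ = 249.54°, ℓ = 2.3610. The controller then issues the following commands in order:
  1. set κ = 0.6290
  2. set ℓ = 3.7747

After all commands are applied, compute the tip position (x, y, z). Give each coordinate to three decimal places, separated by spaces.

-0.956 -2.562 1.104

initial: κ=0.1016, φ=249.54°, ℓ=2.3610
cmd 1: set κ=0.6290 → (κ,φ,ℓ)=(0.6290,249.54°,2.3610) → tip=(-0.5081,-1.3620,1.5840)
cmd 2: set ℓ=3.7747 → (κ,φ,ℓ)=(0.6290,249.54°,3.7747) → tip=(-0.9557,-2.5617,1.1037)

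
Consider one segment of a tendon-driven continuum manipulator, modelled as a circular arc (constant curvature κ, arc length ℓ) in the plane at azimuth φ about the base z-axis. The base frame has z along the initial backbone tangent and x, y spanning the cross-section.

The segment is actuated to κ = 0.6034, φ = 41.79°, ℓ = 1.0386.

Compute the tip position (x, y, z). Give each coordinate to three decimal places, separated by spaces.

θ = κ·ℓ = 0.6034 × 1.0386 = 0.62669 rad
ρ = (1 − cos θ)/κ = (1 − 0.80997)/0.6034 = 0.31493
z = sin θ / κ = 0.58647/0.6034 = 0.97194
x = ρ cos φ = 0.31493 × cos(41.79°) = 0.23481
y = ρ sin φ = 0.31493 × sin(41.79°) = 0.20987

0.235 0.210 0.972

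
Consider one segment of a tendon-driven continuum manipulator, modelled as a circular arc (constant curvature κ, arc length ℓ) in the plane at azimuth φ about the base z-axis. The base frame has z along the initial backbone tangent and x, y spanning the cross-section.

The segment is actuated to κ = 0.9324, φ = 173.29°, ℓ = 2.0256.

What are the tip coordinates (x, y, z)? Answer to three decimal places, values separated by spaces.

-1.398 0.164 1.019

θ = κ·ℓ = 0.9324 × 2.0256 = 1.88867 rad
ρ = (1 − cos θ)/κ = (1 − -0.31255)/0.9324 = 1.40771
z = sin θ / κ = 0.94990/0.9324 = 1.01877
x = ρ cos φ = 1.40771 × cos(173.29°) = -1.39807
y = ρ sin φ = 1.40771 × sin(173.29°) = 0.16448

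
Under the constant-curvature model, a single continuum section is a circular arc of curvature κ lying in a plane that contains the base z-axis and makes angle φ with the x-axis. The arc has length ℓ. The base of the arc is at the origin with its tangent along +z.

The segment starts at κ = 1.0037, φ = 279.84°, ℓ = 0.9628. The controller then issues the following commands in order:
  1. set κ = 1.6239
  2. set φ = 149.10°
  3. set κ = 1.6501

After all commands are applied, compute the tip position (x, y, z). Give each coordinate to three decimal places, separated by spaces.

initial: κ=1.0037, φ=279.84°, ℓ=0.9628
cmd 1: set κ=1.6239 → (κ,φ,ℓ)=(1.6239,279.84°,0.9628) → tip=(0.1045,-0.6023,0.6158)
cmd 2: set φ=149.10° → (κ,φ,ℓ)=(1.6239,149.10°,0.9628) → tip=(-0.5245,0.3139,0.6158)
cmd 3: set κ=1.6501 → (κ,φ,ℓ)=(1.6501,149.10°,0.9628) → tip=(-0.5293,0.3168,0.6059)

-0.529 0.317 0.606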